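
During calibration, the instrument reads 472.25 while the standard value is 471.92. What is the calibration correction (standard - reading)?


Correction = standard - reading
= 471.92 - 472.25
= -0.3300

-0.3300


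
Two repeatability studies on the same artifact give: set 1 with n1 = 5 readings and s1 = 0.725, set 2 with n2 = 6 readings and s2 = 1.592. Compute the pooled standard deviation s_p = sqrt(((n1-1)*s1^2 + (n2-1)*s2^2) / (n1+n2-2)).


s_p = sqrt(((n1-1)*s1^2 + (n2-1)*s2^2) / (n1+n2-2))
numerator = (5-1)*0.725^2 + (6-1)*1.592^2 = 2.1025 + 12.67232 = 14.77482
denominator = 5 + 6 - 2 = 9
s_p^2 = 14.77482 / 9 = 1.6416467
s_p = sqrt(1.6416467) = 1.2813

1.2813


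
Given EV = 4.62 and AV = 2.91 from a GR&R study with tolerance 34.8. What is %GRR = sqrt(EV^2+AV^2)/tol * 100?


GRR = sqrt(EV^2 + AV^2) = sqrt(4.62^2 + 2.91^2) = 5.4600824
%GRR = GRR / tol * 100 = 5.4600824 / 34.8 * 100
%GRR = 15.6899

15.6899


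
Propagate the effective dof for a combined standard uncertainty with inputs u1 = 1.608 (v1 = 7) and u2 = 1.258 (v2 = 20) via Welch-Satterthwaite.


uc = sqrt(u1^2 + u2^2) = sqrt(1.608^2 + 1.258^2) = 2.0416239
v_eff = uc^4 / (u1^4/v1 + u2^4/v2)
= 2.0416239^4 / (1.608^4/7 + 1.258^4/20)
= 17.374126 / 1.0803195
v_eff = 16.0824

16.0824


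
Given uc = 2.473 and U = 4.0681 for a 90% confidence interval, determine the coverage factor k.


k = U / uc
k = 4.0681 / 2.473
k = 1.645

1.645


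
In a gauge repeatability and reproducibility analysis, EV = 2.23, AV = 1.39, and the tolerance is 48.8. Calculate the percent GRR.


GRR = sqrt(EV^2 + AV^2) = sqrt(2.23^2 + 1.39^2) = 2.6277367
%GRR = GRR / tol * 100 = 2.6277367 / 48.8 * 100
%GRR = 5.3847

5.3847


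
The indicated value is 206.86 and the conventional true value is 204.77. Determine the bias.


Systematic error = measured - true
= 206.86 - 204.77
= 2.0900

2.0900


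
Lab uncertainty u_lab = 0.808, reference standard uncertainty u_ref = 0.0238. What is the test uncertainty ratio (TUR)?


TUR = u_lab / u_ref
= 0.808 / 0.0238
= 33.9496

33.9496


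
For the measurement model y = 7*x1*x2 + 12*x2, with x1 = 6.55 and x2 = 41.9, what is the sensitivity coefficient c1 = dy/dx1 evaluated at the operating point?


y = 7*x1*x2 + 12*x2
dy/dx1 = 7*x2
Evaluate at x2 = 41.9: c1 = 7 * 41.9
c1 = 293.3000

293.3000


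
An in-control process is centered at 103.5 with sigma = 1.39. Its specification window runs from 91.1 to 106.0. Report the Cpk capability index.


Cpu = (USL - mean) / (3*sigma) = (106.0 - 103.5) / (3*1.39) = 0.5995
Cpl = (mean - LSL) / (3*sigma) = (103.5 - 91.1) / (3*1.39) = 2.9736
Cpk = min(Cpu, Cpl) = 0.5995

0.5995


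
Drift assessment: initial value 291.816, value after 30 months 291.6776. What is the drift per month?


rate = (v2 - v1) / months
= (291.6776 - 291.816) / 30
= -0.1384 / 30
= -0.0046

-0.0046


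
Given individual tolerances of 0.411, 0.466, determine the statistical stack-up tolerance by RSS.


RSS = sqrt(0.411^2 + 0.466^2)
= sqrt(0.386077)
= 0.6214

0.6214


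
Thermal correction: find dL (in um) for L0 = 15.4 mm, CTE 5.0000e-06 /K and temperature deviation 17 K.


dL = L * alpha * dT
= 15.4 * 5.0000e-06 * 17
= 0.0013090 mm
dL_um = 0.0013090 * 1000 = 1.3090 um

1.3090


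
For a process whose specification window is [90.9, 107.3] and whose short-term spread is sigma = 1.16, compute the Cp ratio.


Cp = (USL - LSL) / (6 * sigma)
= (107.3 - 90.9) / (6 * 1.16)
= 16.4000 / 6.9600
= 2.3563

2.3563


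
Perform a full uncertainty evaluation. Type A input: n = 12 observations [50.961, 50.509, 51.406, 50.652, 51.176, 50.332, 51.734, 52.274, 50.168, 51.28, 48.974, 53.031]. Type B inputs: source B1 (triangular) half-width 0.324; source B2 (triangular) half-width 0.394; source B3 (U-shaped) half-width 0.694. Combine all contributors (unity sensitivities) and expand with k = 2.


mean = (50.961 + 50.509 + 51.406 + 50.652 + 51.176 + 50.332 + 51.734 + 52.274 + 50.168 + 51.28 + 48.974 + 53.031) / 12 = 51.04141667
s = sqrt(sum((x - mean)^2)/(n-1)) = 1.0508547
u_A = s / sqrt(n) = 1.0508547 / sqrt(12) = 0.30335562
u_B1 = 0.324 / sqrt(6) = 0.13227245
u_B2 = 0.394 / sqrt(6) = 0.16084983
u_B3 = 0.694 / sqrt(2) = 0.49073211
uc = sqrt(0.30335562^2 + 0.13227245^2 + 0.16084983^2 + 0.49073211^2) = 0.61336066
U = k * uc = 2 * 0.61336066
U = 1.2267

1.2267


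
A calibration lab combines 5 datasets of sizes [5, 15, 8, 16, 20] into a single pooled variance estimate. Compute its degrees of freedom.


nu = sum_i (n_i - 1)
nu = ((5 - 1) + (15 - 1) + (8 - 1) + (16 - 1) + (20 - 1))
nu = 4 + 14 + 7 + 15 + 19
nu = 59

59


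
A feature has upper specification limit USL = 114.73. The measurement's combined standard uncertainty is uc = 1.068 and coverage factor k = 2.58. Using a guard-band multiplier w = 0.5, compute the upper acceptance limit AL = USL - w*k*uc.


U = k * uc = 2.58 * 1.068 = 2.75544
guard band g = w * U = 0.5 * 2.75544 = 1.37772
AL = USL - g = 114.73 - 1.37772
AL = 113.3523

113.3523


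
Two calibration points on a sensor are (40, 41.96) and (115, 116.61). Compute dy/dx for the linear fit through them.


slope = (y2 - y1) / (x2 - x1)
= (116.61 - 41.96) / (115 - 40)
= 74.6500 / 75
= 0.9953

0.9953


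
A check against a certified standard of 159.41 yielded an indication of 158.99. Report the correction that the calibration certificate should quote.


Correction = standard - reading
= 159.41 - 158.99
= 0.4200

0.4200


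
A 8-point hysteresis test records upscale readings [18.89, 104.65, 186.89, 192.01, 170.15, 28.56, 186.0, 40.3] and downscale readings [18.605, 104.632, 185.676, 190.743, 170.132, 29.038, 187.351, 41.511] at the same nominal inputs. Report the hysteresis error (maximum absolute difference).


|18.89 - 18.605| = 0.2850
|104.65 - 104.632| = 0.0180
|186.89 - 185.676| = 1.2140
|192.01 - 190.743| = 1.2670
|170.15 - 170.132| = 0.0180
|28.56 - 29.038| = 0.4780
|186.0 - 187.351| = 1.3510
|40.3 - 41.511| = 1.2110
hysteresis = max(diffs) = 1.3510

1.3510


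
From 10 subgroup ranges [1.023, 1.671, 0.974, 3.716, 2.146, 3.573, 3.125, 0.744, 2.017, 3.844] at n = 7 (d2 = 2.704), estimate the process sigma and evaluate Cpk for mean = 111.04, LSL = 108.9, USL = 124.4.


R_bar = (1.023 + 1.671 + 0.974 + 3.716 + 2.146 + 3.573 + 3.125 + 0.744 + 2.017 + 3.844) / 10 = 2.2833
sigma = R_bar / d2 = 2.2833 / 2.704 = 0.84441568
Cp = (USL - LSL)/(6*sigma) = (124.4 - 108.9)/(6*0.84441568) = 3.0593
Cpu = (124.4 - 111.04)/(3*0.84441568) = 5.2739
Cpl = (111.04 - 108.9)/(3*0.84441568) = 0.8448
Cpk = min(Cpu, Cpl) = 0.8448

0.8448


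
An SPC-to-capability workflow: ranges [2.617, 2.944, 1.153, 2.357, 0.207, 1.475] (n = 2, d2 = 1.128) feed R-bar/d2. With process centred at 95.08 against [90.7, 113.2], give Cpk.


R_bar = (2.617 + 2.944 + 1.153 + 2.357 + 0.207 + 1.475) / 6 = 1.7921667
sigma = R_bar / d2 = 1.7921667 / 1.128 = 1.5888003
Cp = (USL - LSL)/(6*sigma) = (113.2 - 90.7)/(6*1.5888003) = 2.3603
Cpu = (113.2 - 95.08)/(3*1.5888003) = 3.8016
Cpl = (95.08 - 90.7)/(3*1.5888003) = 0.9189
Cpk = min(Cpu, Cpl) = 0.9189

0.9189


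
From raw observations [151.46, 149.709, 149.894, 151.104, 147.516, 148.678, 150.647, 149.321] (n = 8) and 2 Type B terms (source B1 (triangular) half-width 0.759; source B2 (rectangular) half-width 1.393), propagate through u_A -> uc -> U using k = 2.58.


mean = (151.46 + 149.709 + 149.894 + 151.104 + 147.516 + 148.678 + 150.647 + 149.321) / 8 = 149.791125
s = sqrt(sum((x - mean)^2)/(n-1)) = 1.3035607
u_A = s / sqrt(n) = 1.3035607 / sqrt(8) = 0.46087831
u_B1 = 0.759 / sqrt(6) = 0.30986045
u_B2 = 1.393 / sqrt(3) = 0.80424892
uc = sqrt(0.46087831^2 + 0.30986045^2 + 0.80424892^2) = 0.97736311
U = k * uc = 2.58 * 0.97736311
U = 2.5216

2.5216


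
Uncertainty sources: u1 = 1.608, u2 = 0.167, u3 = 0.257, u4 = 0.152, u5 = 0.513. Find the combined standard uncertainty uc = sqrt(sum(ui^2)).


uc = sqrt(1.608^2 + 0.167^2 + 0.257^2 + 0.152^2 + 0.513^2)
uc = sqrt(2.965875)
uc = 1.7222

1.7222


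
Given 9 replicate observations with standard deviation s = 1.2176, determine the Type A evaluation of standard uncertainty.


u_A = s / sqrt(n)
u_A = 1.2176 / sqrt(9)
u_A = 1.2176 / 3
u_A = 0.4059

0.4059


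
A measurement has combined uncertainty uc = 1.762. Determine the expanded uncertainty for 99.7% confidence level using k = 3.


U = k * uc
U = 3 * 1.762
U = 5.2860

5.2860


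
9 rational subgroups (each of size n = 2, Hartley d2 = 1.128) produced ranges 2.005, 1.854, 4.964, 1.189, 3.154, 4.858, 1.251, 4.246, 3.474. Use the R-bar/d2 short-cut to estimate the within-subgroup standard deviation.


R_bar = (2.005 + 1.854 + 4.964 + 1.189 + 3.154 + 4.858 + 1.251 + 4.246 + 3.474) / 9
R_bar = 26.995 / 9 = 2.9994444
sigma_hat = R_bar / d2 = 2.9994444 / 1.128 = 2.6591

2.6591


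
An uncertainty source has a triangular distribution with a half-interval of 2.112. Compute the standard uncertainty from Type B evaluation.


u_B = half_width / sqrt(6)
u_B = 2.112 / 2.4494897
u_B = 0.8622

0.8622


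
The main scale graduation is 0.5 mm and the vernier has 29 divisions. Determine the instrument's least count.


LC = MSD / n_div
= 0.5 / 29
= 0.0172

0.0172


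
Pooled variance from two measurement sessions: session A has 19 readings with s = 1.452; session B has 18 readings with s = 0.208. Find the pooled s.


s_p = sqrt(((n1-1)*s1^2 + (n2-1)*s2^2) / (n1+n2-2))
numerator = (19-1)*1.452^2 + (18-1)*0.208^2 = 37.949472 + 0.735488 = 38.68496
denominator = 19 + 18 - 2 = 35
s_p^2 = 38.68496 / 35 = 1.1052846
s_p = sqrt(1.1052846) = 1.0513

1.0513


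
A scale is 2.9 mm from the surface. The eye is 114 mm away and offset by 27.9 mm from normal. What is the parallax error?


error = h * offset / d
= 2.9 * 27.9 / 114
= 0.7097

0.7097


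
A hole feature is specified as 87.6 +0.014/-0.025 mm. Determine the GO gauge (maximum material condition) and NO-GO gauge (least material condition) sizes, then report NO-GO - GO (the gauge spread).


GO = nominal - lower_tol (smallest hole = maximum material condition)
GO = 87.6 - 0.025 = 87.575
NO-GO = nominal + upper_tol (largest hole = least material condition)
NO-GO = 87.6 + 0.014 = 87.614
spread = NO-GO - GO = 87.614 - 87.575 = 0.0390

0.0390


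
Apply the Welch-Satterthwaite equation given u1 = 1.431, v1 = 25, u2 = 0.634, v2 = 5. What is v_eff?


uc = sqrt(u1^2 + u2^2) = sqrt(1.431^2 + 0.634^2) = 1.5651572
v_eff = uc^4 / (u1^4/v1 + u2^4/v2)
= 1.5651572^4 / (1.431^4/25 + 0.634^4/5)
= 6.0011137 / 0.20004673
v_eff = 29.9986

29.9986


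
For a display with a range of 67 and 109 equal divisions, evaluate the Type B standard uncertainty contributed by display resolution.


resolution = range / divisions
resolution = 67 / 109 = 0.6146789
u_res = resolution / (2*sqrt(3))
u_res = 0.6146789 / 3.4641016
u_res = 0.1774

0.1774


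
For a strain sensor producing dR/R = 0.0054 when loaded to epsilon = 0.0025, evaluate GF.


GF = (dR/R) / epsilon
= 0.0054 / 0.0025
= 2.1600

2.1600


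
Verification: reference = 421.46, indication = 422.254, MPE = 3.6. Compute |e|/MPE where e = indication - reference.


e = indication - reference = 422.254 - 421.46 = 0.7940
|e| = 0.7940
ratio = |e| / MPE = 0.7940 / 3.6
ratio = 0.2206

0.2206


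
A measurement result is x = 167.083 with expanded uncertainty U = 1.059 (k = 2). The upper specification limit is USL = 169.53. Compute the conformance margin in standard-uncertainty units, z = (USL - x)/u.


u = U / k = 1.059 / 2 = 0.5295
margin = |USL - x| = |169.53 - 167.083| = 2.447
z = margin / u = 2.447 / 0.5295
z = 4.6213

4.6213


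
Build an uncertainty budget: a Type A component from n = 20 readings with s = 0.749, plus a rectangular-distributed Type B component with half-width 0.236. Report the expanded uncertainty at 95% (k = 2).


u_A = s / sqrt(n) = 0.749 / sqrt(20) = 0.16748149
u_B = half_width / sqrt(3) = 0.236 / sqrt(3) = 0.13625466
uc = sqrt(u_A^2 + u_B^2) = sqrt(0.16748149^2 + 0.13625466^2) = 0.21590596
U = k * uc = 2 * 0.21590596
U = 0.4318

0.4318


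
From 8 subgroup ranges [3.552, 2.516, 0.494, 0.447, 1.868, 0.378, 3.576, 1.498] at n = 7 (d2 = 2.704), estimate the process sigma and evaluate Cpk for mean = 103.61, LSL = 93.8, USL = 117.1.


R_bar = (3.552 + 2.516 + 0.494 + 0.447 + 1.868 + 0.378 + 3.576 + 1.498) / 8 = 1.791125
sigma = R_bar / d2 = 1.791125 / 2.704 = 0.6623983
Cp = (USL - LSL)/(6*sigma) = (117.1 - 93.8)/(6*0.6623983) = 5.8625
Cpu = (117.1 - 103.61)/(3*0.6623983) = 6.7885
Cpl = (103.61 - 93.8)/(3*0.6623983) = 4.9366
Cpk = min(Cpu, Cpl) = 4.9366

4.9366


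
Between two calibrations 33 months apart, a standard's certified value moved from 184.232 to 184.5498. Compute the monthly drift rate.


rate = (v2 - v1) / months
= (184.5498 - 184.232) / 33
= 0.3178 / 33
= 0.0096

0.0096


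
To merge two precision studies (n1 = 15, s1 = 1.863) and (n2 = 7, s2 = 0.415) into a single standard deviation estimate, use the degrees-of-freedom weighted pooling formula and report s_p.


s_p = sqrt(((n1-1)*s1^2 + (n2-1)*s2^2) / (n1+n2-2))
numerator = (15-1)*1.863^2 + (7-1)*0.415^2 = 48.590766 + 1.03335 = 49.624116
denominator = 15 + 7 - 2 = 20
s_p^2 = 49.624116 / 20 = 2.4812058
s_p = sqrt(2.4812058) = 1.5752

1.5752


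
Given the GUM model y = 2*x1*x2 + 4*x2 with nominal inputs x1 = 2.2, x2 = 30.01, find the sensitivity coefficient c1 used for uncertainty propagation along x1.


y = 2*x1*x2 + 4*x2
dy/dx1 = 2*x2
Evaluate at x2 = 30.01: c1 = 2 * 30.01
c1 = 60.0200

60.0200


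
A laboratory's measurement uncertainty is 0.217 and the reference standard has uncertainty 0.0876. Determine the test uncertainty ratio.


TUR = u_lab / u_ref
= 0.217 / 0.0876
= 2.4772

2.4772


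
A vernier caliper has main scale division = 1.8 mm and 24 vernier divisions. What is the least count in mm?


LC = MSD / n_div
= 1.8 / 24
= 0.0750

0.0750


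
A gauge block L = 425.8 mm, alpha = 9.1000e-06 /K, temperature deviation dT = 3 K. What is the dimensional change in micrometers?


dL = L * alpha * dT
= 425.8 * 9.1000e-06 * 3
= 0.0116243 mm
dL_um = 0.0116243 * 1000 = 11.6243 um

11.6243


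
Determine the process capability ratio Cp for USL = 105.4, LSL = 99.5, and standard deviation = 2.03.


Cp = (USL - LSL) / (6 * sigma)
= (105.4 - 99.5) / (6 * 2.03)
= 5.9000 / 12.1800
= 0.4844

0.4844


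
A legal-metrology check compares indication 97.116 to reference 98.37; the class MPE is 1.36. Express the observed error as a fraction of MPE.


e = indication - reference = 97.116 - 98.37 = -1.2540
|e| = 1.2540
ratio = |e| / MPE = 1.2540 / 1.36
ratio = 0.9221

0.9221


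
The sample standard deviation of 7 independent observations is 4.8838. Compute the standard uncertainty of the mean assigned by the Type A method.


u_A = s / sqrt(n)
u_A = 4.8838 / sqrt(7)
u_A = 4.8838 / 2.6457513
u_A = 1.8459

1.8459


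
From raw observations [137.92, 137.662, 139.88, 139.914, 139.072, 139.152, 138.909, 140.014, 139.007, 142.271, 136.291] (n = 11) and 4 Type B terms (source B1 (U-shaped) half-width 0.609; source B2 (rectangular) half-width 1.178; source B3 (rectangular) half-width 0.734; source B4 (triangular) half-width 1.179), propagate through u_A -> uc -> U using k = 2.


mean = (137.92 + 137.662 + 139.88 + 139.914 + 139.072 + 139.152 + 138.909 + 140.014 + 139.007 + 142.271 + 136.291) / 11 = 139.0992727
s = sqrt(sum((x - mean)^2)/(n-1)) = 1.5349583
u_A = s / sqrt(n) = 1.5349583 / sqrt(11) = 0.46280734
u_B1 = 0.609 / sqrt(2) = 0.43062803
u_B2 = 1.178 / sqrt(3) = 0.68011862
u_B3 = 0.734 / sqrt(3) = 0.4237751
u_B4 = 1.179 / sqrt(6) = 0.48132473
uc = sqrt(0.46280734^2 + 0.43062803^2 + 0.68011862^2 + 0.4237751^2 + 0.48132473^2) = 1.128473
U = k * uc = 2 * 1.128473
U = 2.2569

2.2569


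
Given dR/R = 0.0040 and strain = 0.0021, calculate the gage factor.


GF = (dR/R) / epsilon
= 0.0040 / 0.0021
= 1.9048

1.9048


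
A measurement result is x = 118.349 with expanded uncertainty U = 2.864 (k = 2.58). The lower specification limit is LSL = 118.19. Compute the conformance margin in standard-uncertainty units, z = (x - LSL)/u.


u = U / k = 2.864 / 2.58 = 1.1100775
margin = |LSL - x| = |118.19 - 118.349| = 0.159
z = margin / u = 0.159 / 1.1100775
z = 0.1432

0.1432


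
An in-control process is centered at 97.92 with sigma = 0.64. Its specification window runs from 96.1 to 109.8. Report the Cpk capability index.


Cpu = (USL - mean) / (3*sigma) = (109.8 - 97.92) / (3*0.64) = 6.1875
Cpl = (mean - LSL) / (3*sigma) = (97.92 - 96.1) / (3*0.64) = 0.9479
Cpk = min(Cpu, Cpl) = 0.9479

0.9479


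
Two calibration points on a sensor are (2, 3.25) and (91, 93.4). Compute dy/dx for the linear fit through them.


slope = (y2 - y1) / (x2 - x1)
= (93.4 - 3.25) / (91 - 2)
= 90.1500 / 89
= 1.0129

1.0129


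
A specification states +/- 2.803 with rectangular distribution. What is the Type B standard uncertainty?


u_B = half_width / sqrt(3)
u_B = 2.803 / 1.7320508
u_B = 1.6183

1.6183


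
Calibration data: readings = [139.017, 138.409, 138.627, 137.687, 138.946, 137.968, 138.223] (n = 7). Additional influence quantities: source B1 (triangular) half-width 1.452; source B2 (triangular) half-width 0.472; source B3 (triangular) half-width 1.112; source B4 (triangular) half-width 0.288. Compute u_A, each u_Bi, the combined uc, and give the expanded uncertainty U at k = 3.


mean = (139.017 + 138.409 + 138.627 + 137.687 + 138.946 + 137.968 + 138.223) / 7 = 138.411
s = sqrt(sum((x - mean)^2)/(n-1)) = 0.49259348
u_A = s / sqrt(n) = 0.49259348 / sqrt(7) = 0.18618284
u_B1 = 1.452 / sqrt(6) = 0.59277652
u_B2 = 0.472 / sqrt(6) = 0.19269319
u_B3 = 1.112 / sqrt(6) = 0.4539721
u_B4 = 0.288 / sqrt(6) = 0.11757551
uc = sqrt(0.18618284^2 + 0.59277652^2 + 0.19269319^2 + 0.4539721^2 + 0.11757551^2) = 0.80193104
U = k * uc = 3 * 0.80193104
U = 2.4058

2.4058


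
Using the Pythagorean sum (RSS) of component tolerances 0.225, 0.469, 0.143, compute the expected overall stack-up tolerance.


RSS = sqrt(0.225^2 + 0.469^2 + 0.143^2)
= sqrt(0.291035)
= 0.5395

0.5395


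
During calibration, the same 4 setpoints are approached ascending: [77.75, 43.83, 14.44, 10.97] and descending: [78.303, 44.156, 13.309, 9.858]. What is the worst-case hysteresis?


|77.75 - 78.303| = 0.5530
|43.83 - 44.156| = 0.3260
|14.44 - 13.309| = 1.1310
|10.97 - 9.858| = 1.1120
hysteresis = max(diffs) = 1.1310

1.1310


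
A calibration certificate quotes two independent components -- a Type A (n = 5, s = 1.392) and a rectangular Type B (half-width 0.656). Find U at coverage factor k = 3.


u_A = s / sqrt(n) = 1.392 / sqrt(5) = 0.62252132
u_B = half_width / sqrt(3) = 0.656 / sqrt(3) = 0.37874178
uc = sqrt(u_A^2 + u_B^2) = sqrt(0.62252132^2 + 0.37874178^2) = 0.72868246
U = k * uc = 3 * 0.72868246
U = 2.1860

2.1860


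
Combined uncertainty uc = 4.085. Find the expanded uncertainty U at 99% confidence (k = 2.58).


U = k * uc
U = 2.58 * 4.085
U = 10.5393

10.5393


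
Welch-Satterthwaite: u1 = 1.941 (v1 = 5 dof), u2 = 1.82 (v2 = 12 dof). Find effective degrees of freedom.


uc = sqrt(u1^2 + u2^2) = sqrt(1.941^2 + 1.82^2) = 2.6608046
v_eff = uc^4 / (u1^4/v1 + u2^4/v2)
= 2.6608046^4 / (1.941^4/5 + 1.82^4/12)
= 50.124717 / 3.7531154
v_eff = 13.3555

13.3555


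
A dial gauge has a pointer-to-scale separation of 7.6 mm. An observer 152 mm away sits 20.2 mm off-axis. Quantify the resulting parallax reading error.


error = h * offset / d
= 7.6 * 20.2 / 152
= 1.0100

1.0100


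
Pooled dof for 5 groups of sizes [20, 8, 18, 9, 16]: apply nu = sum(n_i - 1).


nu = sum_i (n_i - 1)
nu = ((20 - 1) + (8 - 1) + (18 - 1) + (9 - 1) + (16 - 1))
nu = 19 + 7 + 17 + 8 + 15
nu = 66

66


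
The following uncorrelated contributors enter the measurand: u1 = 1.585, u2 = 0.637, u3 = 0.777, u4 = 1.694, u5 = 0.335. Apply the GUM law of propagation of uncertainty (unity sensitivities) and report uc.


uc = sqrt(1.585^2 + 0.637^2 + 0.777^2 + 1.694^2 + 0.335^2)
uc = sqrt(6.503584)
uc = 2.5502

2.5502


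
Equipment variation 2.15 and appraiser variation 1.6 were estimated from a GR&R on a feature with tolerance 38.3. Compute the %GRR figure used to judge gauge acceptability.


GRR = sqrt(EV^2 + AV^2) = sqrt(2.15^2 + 1.6^2) = 2.6800187
%GRR = GRR / tol * 100 = 2.6800187 / 38.3 * 100
%GRR = 6.9974

6.9974


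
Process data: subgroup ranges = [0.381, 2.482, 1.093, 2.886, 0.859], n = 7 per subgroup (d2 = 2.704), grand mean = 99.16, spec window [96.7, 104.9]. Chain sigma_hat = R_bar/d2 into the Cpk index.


R_bar = (0.381 + 2.482 + 1.093 + 2.886 + 0.859) / 5 = 1.5402
sigma = R_bar / d2 = 1.5402 / 2.704 = 0.56960059
Cp = (USL - LSL)/(6*sigma) = (104.9 - 96.7)/(6*0.56960059) = 2.3993
Cpu = (104.9 - 99.16)/(3*0.56960059) = 3.3591
Cpl = (99.16 - 96.7)/(3*0.56960059) = 1.4396
Cpk = min(Cpu, Cpl) = 1.4396

1.4396


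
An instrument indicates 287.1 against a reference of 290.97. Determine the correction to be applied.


Correction = standard - reading
= 290.97 - 287.1
= 3.8700

3.8700


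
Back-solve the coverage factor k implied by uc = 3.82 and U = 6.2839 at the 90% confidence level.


k = U / uc
k = 6.2839 / 3.82
k = 1.645

1.645


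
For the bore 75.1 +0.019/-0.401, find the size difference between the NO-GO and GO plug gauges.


GO = nominal - lower_tol (smallest hole = maximum material condition)
GO = 75.1 - 0.401 = 74.699
NO-GO = nominal + upper_tol (largest hole = least material condition)
NO-GO = 75.1 + 0.019 = 75.119
spread = NO-GO - GO = 75.119 - 74.699 = 0.4200

0.4200


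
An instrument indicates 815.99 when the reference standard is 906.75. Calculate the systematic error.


Systematic error = measured - true
= 815.99 - 906.75
= -90.7600

-90.7600


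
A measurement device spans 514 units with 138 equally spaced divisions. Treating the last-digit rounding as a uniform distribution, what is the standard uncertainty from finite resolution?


resolution = range / divisions
resolution = 514 / 138 = 3.7246377
u_res = resolution / (2*sqrt(3))
u_res = 3.7246377 / 3.4641016
u_res = 1.0752

1.0752


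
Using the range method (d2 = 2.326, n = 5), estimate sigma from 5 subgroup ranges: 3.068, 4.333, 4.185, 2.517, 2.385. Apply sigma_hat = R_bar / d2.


R_bar = (3.068 + 4.333 + 4.185 + 2.517 + 2.385) / 5
R_bar = 16.488 / 5 = 3.2976
sigma_hat = R_bar / d2 = 3.2976 / 2.326 = 1.4177

1.4177


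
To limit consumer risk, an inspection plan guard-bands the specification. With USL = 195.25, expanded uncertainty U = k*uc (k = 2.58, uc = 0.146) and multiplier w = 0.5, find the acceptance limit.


U = k * uc = 2.58 * 0.146 = 0.37668
guard band g = w * U = 0.5 * 0.37668 = 0.18834
AL = USL - g = 195.25 - 0.18834
AL = 195.0617

195.0617


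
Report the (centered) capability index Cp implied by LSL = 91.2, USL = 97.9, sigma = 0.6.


Cp = (USL - LSL) / (6 * sigma)
= (97.9 - 91.2) / (6 * 0.6)
= 6.7000 / 3.6000
= 1.8611

1.8611


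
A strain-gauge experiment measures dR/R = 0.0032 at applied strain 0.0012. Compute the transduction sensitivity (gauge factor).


GF = (dR/R) / epsilon
= 0.0032 / 0.0012
= 2.6667

2.6667


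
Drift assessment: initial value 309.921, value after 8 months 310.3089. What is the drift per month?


rate = (v2 - v1) / months
= (310.3089 - 309.921) / 8
= 0.3879 / 8
= 0.0485

0.0485


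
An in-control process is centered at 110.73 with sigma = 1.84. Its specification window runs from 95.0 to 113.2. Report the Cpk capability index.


Cpu = (USL - mean) / (3*sigma) = (113.2 - 110.73) / (3*1.84) = 0.4475
Cpl = (mean - LSL) / (3*sigma) = (110.73 - 95.0) / (3*1.84) = 2.8496
Cpk = min(Cpu, Cpl) = 0.4475

0.4475


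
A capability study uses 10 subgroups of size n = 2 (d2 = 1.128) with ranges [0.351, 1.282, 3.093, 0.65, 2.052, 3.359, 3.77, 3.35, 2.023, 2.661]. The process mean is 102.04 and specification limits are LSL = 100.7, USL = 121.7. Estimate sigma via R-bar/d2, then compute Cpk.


R_bar = (0.351 + 1.282 + 3.093 + 0.65 + 2.052 + 3.359 + 3.77 + 3.35 + 2.023 + 2.661) / 10 = 2.2591
sigma = R_bar / d2 = 2.2591 / 1.128 = 2.0027482
Cp = (USL - LSL)/(6*sigma) = (121.7 - 100.7)/(6*2.0027482) = 1.7476
Cpu = (121.7 - 102.04)/(3*2.0027482) = 3.2722
Cpl = (102.04 - 100.7)/(3*2.0027482) = 0.2230
Cpk = min(Cpu, Cpl) = 0.2230

0.2230


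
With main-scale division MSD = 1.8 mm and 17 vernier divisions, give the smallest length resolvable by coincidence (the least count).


LC = MSD / n_div
= 1.8 / 17
= 0.1059

0.1059


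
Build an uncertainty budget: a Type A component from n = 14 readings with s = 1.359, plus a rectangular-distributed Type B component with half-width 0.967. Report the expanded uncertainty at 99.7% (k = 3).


u_A = s / sqrt(n) = 1.359 / sqrt(14) = 0.36320803
u_B = half_width / sqrt(3) = 0.967 / sqrt(3) = 0.55829771
uc = sqrt(u_A^2 + u_B^2) = sqrt(0.36320803^2 + 0.55829771^2) = 0.66604535
U = k * uc = 3 * 0.66604535
U = 1.9981

1.9981


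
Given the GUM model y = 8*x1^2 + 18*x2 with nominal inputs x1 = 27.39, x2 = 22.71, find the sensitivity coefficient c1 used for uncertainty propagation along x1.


y = 8*x1^2 + 18*x2
dy/dx1 = 2*8*x1
Evaluate at x1 = 27.39: c1 = 16 * 27.39
c1 = 438.2400

438.2400


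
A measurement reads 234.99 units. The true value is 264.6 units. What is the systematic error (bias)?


Systematic error = measured - true
= 234.99 - 264.6
= -29.6100

-29.6100


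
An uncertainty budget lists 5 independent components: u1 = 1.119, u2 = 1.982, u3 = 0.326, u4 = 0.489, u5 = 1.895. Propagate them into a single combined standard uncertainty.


uc = sqrt(1.119^2 + 1.982^2 + 0.326^2 + 0.489^2 + 1.895^2)
uc = sqrt(9.116907)
uc = 3.0194

3.0194


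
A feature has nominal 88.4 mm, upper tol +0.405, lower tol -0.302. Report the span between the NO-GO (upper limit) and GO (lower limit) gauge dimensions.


GO = nominal - lower_tol (smallest hole = maximum material condition)
GO = 88.4 - 0.302 = 88.098
NO-GO = nominal + upper_tol (largest hole = least material condition)
NO-GO = 88.4 + 0.405 = 88.805
spread = NO-GO - GO = 88.805 - 88.098 = 0.7070

0.7070


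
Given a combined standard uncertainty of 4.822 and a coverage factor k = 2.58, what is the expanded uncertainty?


U = k * uc
U = 2.58 * 4.822
U = 12.4408

12.4408


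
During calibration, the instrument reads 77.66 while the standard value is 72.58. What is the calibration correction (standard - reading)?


Correction = standard - reading
= 72.58 - 77.66
= -5.0800

-5.0800


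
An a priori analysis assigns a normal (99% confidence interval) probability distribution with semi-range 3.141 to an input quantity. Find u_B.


u_B = half_width / 2.576
u_B = 3.141 / 2.576
u_B = 1.2193

1.2193


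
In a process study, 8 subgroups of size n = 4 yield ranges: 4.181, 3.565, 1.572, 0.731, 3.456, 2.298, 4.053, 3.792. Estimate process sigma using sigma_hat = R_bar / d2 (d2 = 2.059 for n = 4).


R_bar = (4.181 + 3.565 + 1.572 + 0.731 + 3.456 + 2.298 + 4.053 + 3.792) / 8
R_bar = 23.648 / 8 = 2.956
sigma_hat = R_bar / d2 = 2.956 / 2.059 = 1.4356

1.4356


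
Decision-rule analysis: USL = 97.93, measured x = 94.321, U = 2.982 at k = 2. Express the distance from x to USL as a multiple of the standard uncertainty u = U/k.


u = U / k = 2.982 / 2 = 1.491
margin = |USL - x| = |97.93 - 94.321| = 3.609
z = margin / u = 3.609 / 1.491
z = 2.4205

2.4205


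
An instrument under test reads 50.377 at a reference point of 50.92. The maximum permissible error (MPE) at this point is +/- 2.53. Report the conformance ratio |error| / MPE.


e = indication - reference = 50.377 - 50.92 = -0.5430
|e| = 0.5430
ratio = |e| / MPE = 0.5430 / 2.53
ratio = 0.2146

0.2146


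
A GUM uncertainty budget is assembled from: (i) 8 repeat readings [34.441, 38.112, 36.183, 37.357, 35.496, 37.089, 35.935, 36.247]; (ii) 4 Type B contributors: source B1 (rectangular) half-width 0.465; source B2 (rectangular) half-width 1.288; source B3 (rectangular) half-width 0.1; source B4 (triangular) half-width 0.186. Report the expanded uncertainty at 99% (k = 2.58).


mean = (34.441 + 38.112 + 36.183 + 37.357 + 35.496 + 37.089 + 35.935 + 36.247) / 8 = 36.3575
s = sqrt(sum((x - mean)^2)/(n-1)) = 1.1494523
u_A = s / sqrt(n) = 1.1494523 / sqrt(8) = 0.40639276
u_B1 = 0.465 / sqrt(3) = 0.26846788
u_B2 = 1.288 / sqrt(3) = 0.74362715
u_B3 = 0.1 / sqrt(3) = 0.057735027
u_B4 = 0.186 / sqrt(6) = 0.075934182
uc = sqrt(0.40639276^2 + 0.26846788^2 + 0.74362715^2 + 0.057735027^2 + 0.075934182^2) = 0.89404181
U = k * uc = 2.58 * 0.89404181
U = 2.3066

2.3066


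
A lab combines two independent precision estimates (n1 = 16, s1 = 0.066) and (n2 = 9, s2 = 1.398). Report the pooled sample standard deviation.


s_p = sqrt(((n1-1)*s1^2 + (n2-1)*s2^2) / (n1+n2-2))
numerator = (16-1)*0.066^2 + (9-1)*1.398^2 = 0.06534 + 15.635232 = 15.700572
denominator = 16 + 9 - 2 = 23
s_p^2 = 15.700572 / 23 = 0.68263357
s_p = sqrt(0.68263357) = 0.8262

0.8262


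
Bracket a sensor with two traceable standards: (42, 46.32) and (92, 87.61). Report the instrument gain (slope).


slope = (y2 - y1) / (x2 - x1)
= (87.61 - 46.32) / (92 - 42)
= 41.2900 / 50
= 0.8258

0.8258


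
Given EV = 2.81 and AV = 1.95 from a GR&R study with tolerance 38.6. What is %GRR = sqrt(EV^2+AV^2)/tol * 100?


GRR = sqrt(EV^2 + AV^2) = sqrt(2.81^2 + 1.95^2) = 3.4203216
%GRR = GRR / tol * 100 = 3.4203216 / 38.6 * 100
%GRR = 8.8609

8.8609


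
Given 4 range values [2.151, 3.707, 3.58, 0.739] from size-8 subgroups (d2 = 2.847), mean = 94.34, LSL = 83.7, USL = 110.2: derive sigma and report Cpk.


R_bar = (2.151 + 3.707 + 3.58 + 0.739) / 4 = 2.54425
sigma = R_bar / d2 = 2.54425 / 2.847 = 0.89365999
Cp = (USL - LSL)/(6*sigma) = (110.2 - 83.7)/(6*0.89365999) = 4.9422
Cpu = (110.2 - 94.34)/(3*0.89365999) = 5.9157
Cpl = (94.34 - 83.7)/(3*0.89365999) = 3.9687
Cpk = min(Cpu, Cpl) = 3.9687

3.9687


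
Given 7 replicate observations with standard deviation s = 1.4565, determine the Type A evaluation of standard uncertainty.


u_A = s / sqrt(n)
u_A = 1.4565 / sqrt(7)
u_A = 1.4565 / 2.6457513
u_A = 0.5505

0.5505


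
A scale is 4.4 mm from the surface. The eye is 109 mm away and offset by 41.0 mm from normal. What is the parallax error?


error = h * offset / d
= 4.4 * 41.0 / 109
= 1.6550

1.6550


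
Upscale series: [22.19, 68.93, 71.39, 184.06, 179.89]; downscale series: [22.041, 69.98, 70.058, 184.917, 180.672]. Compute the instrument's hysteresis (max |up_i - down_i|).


|22.19 - 22.041| = 0.1490
|68.93 - 69.98| = 1.0500
|71.39 - 70.058| = 1.3320
|184.06 - 184.917| = 0.8570
|179.89 - 180.672| = 0.7820
hysteresis = max(diffs) = 1.3320

1.3320


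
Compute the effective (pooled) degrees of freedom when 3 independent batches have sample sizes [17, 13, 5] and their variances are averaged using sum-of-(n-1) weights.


nu = sum_i (n_i - 1)
nu = ((17 - 1) + (13 - 1) + (5 - 1))
nu = 16 + 12 + 4
nu = 32

32


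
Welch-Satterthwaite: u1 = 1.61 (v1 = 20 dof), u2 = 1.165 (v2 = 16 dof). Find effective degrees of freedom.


uc = sqrt(u1^2 + u2^2) = sqrt(1.61^2 + 1.165^2) = 1.9872909
v_eff = uc^4 / (u1^4/v1 + u2^4/v2)
= 1.9872909^4 / (1.61^4/20 + 1.165^4/16)
= 15.597169 / 0.45107785
v_eff = 34.5776

34.5776


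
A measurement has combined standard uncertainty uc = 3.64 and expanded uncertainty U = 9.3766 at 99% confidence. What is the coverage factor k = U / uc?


k = U / uc
k = 9.3766 / 3.64
k = 2.576

2.576


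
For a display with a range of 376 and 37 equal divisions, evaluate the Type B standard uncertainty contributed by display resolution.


resolution = range / divisions
resolution = 376 / 37 = 10.162162
u_res = resolution / (2*sqrt(3))
u_res = 10.162162 / 3.4641016
u_res = 2.9336

2.9336


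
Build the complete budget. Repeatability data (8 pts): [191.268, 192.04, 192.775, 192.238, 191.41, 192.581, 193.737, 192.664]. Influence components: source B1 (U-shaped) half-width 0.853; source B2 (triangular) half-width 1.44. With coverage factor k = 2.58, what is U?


mean = (191.268 + 192.04 + 192.775 + 192.238 + 191.41 + 192.581 + 193.737 + 192.664) / 8 = 192.339125
s = sqrt(sum((x - mean)^2)/(n-1)) = 0.79447852
u_A = s / sqrt(n) = 0.79447852 / sqrt(8) = 0.28089057
u_B1 = 0.853 / sqrt(2) = 0.60316208
u_B2 = 1.44 / sqrt(6) = 0.58787754
uc = sqrt(0.28089057^2 + 0.60316208^2 + 0.58787754^2) = 0.88786486
U = k * uc = 2.58 * 0.88786486
U = 2.2907

2.2907


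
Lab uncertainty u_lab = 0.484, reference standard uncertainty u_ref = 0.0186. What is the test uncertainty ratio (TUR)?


TUR = u_lab / u_ref
= 0.484 / 0.0186
= 26.0215

26.0215


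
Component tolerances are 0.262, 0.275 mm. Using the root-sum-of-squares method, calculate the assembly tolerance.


RSS = sqrt(0.262^2 + 0.275^2)
= sqrt(0.144269)
= 0.3798

0.3798


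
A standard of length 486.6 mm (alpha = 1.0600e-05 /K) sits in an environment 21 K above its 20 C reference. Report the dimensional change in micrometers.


dL = L * alpha * dT
= 486.6 * 1.0600e-05 * 21
= 0.1083172 mm
dL_um = 0.1083172 * 1000 = 108.3172 um

108.3172


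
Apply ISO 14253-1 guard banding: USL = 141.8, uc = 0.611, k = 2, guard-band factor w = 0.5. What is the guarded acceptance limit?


U = k * uc = 2 * 0.611 = 1.222
guard band g = w * U = 0.5 * 1.222 = 0.611
AL = USL - g = 141.8 - 0.611
AL = 141.1890

141.1890


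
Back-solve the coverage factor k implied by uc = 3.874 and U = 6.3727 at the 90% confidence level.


k = U / uc
k = 6.3727 / 3.874
k = 1.645

1.645


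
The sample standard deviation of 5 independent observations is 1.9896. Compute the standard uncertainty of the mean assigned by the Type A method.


u_A = s / sqrt(n)
u_A = 1.9896 / sqrt(5)
u_A = 1.9896 / 2.236068
u_A = 0.8898

0.8898


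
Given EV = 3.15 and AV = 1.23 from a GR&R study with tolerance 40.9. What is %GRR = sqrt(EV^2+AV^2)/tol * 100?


GRR = sqrt(EV^2 + AV^2) = sqrt(3.15^2 + 1.23^2) = 3.3816268
%GRR = GRR / tol * 100 = 3.3816268 / 40.9 * 100
%GRR = 8.2680

8.2680


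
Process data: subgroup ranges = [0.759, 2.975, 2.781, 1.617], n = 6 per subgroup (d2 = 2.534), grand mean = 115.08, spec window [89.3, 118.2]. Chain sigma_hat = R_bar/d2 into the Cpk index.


R_bar = (0.759 + 2.975 + 2.781 + 1.617) / 4 = 2.033
sigma = R_bar / d2 = 2.033 / 2.534 = 0.80228887
Cp = (USL - LSL)/(6*sigma) = (118.2 - 89.3)/(6*0.80228887) = 6.0037
Cpu = (118.2 - 115.08)/(3*0.80228887) = 1.2963
Cpl = (115.08 - 89.3)/(3*0.80228887) = 10.7110
Cpk = min(Cpu, Cpl) = 1.2963

1.2963


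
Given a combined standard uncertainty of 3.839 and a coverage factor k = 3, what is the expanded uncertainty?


U = k * uc
U = 3 * 3.839
U = 11.5170

11.5170


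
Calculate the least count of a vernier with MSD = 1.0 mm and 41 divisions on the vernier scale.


LC = MSD / n_div
= 1.0 / 41
= 0.0244

0.0244


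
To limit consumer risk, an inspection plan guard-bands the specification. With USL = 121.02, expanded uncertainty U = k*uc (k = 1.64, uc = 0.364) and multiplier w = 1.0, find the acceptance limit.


U = k * uc = 1.64 * 0.364 = 0.59696
guard band g = w * U = 1.0 * 0.59696 = 0.59696
AL = USL - g = 121.02 - 0.59696
AL = 120.4230

120.4230


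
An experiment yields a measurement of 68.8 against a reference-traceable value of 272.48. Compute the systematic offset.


Systematic error = measured - true
= 68.8 - 272.48
= -203.6800

-203.6800


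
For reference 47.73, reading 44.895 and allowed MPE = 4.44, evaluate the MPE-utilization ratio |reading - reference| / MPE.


e = indication - reference = 44.895 - 47.73 = -2.8350
|e| = 2.8350
ratio = |e| / MPE = 2.8350 / 4.44
ratio = 0.6385

0.6385


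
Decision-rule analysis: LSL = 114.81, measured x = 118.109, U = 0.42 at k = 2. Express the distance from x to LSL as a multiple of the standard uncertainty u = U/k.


u = U / k = 0.42 / 2 = 0.21
margin = |LSL - x| = |114.81 - 118.109| = 3.299
z = margin / u = 3.299 / 0.21
z = 15.7095

15.7095


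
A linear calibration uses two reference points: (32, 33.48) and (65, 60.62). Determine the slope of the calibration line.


slope = (y2 - y1) / (x2 - x1)
= (60.62 - 33.48) / (65 - 32)
= 27.1400 / 33
= 0.8224

0.8224


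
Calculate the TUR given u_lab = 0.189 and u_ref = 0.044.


TUR = u_lab / u_ref
= 0.189 / 0.044
= 4.2955

4.2955


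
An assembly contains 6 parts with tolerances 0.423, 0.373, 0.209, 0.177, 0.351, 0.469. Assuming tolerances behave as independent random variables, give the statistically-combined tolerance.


RSS = sqrt(0.423^2 + 0.373^2 + 0.209^2 + 0.177^2 + 0.351^2 + 0.469^2)
= sqrt(0.73623)
= 0.8580

0.8580


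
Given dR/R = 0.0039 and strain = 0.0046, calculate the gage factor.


GF = (dR/R) / epsilon
= 0.0039 / 0.0046
= 0.8478

0.8478


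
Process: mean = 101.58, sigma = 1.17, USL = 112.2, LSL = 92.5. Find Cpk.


Cpu = (USL - mean) / (3*sigma) = (112.2 - 101.58) / (3*1.17) = 3.0256
Cpl = (mean - LSL) / (3*sigma) = (101.58 - 92.5) / (3*1.17) = 2.5869
Cpk = min(Cpu, Cpl) = 2.5869

2.5869


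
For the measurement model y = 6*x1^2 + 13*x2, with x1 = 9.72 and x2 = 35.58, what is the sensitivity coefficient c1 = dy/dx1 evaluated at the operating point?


y = 6*x1^2 + 13*x2
dy/dx1 = 2*6*x1
Evaluate at x1 = 9.72: c1 = 12 * 9.72
c1 = 116.6400

116.6400


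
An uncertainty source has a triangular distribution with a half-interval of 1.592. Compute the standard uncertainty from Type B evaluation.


u_B = half_width / sqrt(6)
u_B = 1.592 / 2.4494897
u_B = 0.6499

0.6499


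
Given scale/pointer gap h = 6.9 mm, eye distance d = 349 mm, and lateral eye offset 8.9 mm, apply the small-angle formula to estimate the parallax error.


error = h * offset / d
= 6.9 * 8.9 / 349
= 0.1760

0.1760


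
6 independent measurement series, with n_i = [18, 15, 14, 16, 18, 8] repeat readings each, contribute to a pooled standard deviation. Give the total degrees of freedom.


nu = sum_i (n_i - 1)
nu = ((18 - 1) + (15 - 1) + (14 - 1) + (16 - 1) + (18 - 1) + (8 - 1))
nu = 17 + 14 + 13 + 15 + 17 + 7
nu = 83

83


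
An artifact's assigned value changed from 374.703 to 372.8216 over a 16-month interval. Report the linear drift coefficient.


rate = (v2 - v1) / months
= (372.8216 - 374.703) / 16
= -1.8814 / 16
= -0.1176

-0.1176


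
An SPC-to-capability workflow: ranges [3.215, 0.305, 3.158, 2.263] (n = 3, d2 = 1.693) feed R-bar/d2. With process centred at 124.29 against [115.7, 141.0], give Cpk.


R_bar = (3.215 + 0.305 + 3.158 + 2.263) / 4 = 2.23525
sigma = R_bar / d2 = 2.23525 / 1.693 = 1.3202894
Cp = (USL - LSL)/(6*sigma) = (141.0 - 115.7)/(6*1.3202894) = 3.1937
Cpu = (141.0 - 124.29)/(3*1.3202894) = 4.2188
Cpl = (124.29 - 115.7)/(3*1.3202894) = 2.1687
Cpk = min(Cpu, Cpl) = 2.1687

2.1687


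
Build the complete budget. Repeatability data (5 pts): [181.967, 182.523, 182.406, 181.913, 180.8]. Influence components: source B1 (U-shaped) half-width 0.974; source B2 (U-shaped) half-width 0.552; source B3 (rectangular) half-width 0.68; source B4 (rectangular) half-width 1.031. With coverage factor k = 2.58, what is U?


mean = (181.967 + 182.523 + 182.406 + 181.913 + 180.8) / 5 = 181.9218
s = sqrt(sum((x - mean)^2)/(n-1)) = 0.68125744
u_A = s / sqrt(n) = 0.68125744 / sqrt(5) = 0.30466759
u_B1 = 0.974 / sqrt(2) = 0.688722
u_B2 = 0.552 / sqrt(2) = 0.39032294
u_B3 = 0.68 / sqrt(3) = 0.39259818
u_B4 = 1.031 / sqrt(3) = 0.59524813
uc = sqrt(0.30466759^2 + 0.688722^2 + 0.39032294^2 + 0.39259818^2 + 0.59524813^2) = 1.1081363
U = k * uc = 2.58 * 1.1081363
U = 2.8590

2.8590


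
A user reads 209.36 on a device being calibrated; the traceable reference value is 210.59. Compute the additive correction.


Correction = standard - reading
= 210.59 - 209.36
= 1.2300

1.2300


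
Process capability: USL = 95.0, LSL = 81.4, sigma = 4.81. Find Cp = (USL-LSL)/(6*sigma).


Cp = (USL - LSL) / (6 * sigma)
= (95.0 - 81.4) / (6 * 4.81)
= 13.6000 / 28.8600
= 0.4712

0.4712
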